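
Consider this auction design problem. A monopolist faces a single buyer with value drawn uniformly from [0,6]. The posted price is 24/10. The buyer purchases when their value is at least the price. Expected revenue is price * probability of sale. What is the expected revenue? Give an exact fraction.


Step 1: Posted price r = 12/5, value support [0,6]
Step 2: P(v >= r) = (6 - 12/5)/6 = 3/5
Step 3: Expected revenue = r * P(v >= r) = 12/5 * 3/5
Step 4: Revenue = 36/25

36/25


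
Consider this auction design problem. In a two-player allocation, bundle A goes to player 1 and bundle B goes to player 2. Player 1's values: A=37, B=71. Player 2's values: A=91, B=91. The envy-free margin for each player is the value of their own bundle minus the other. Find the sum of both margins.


Step 1: Player 1's margin = v1(A) - v1(B) = 37 - 71 = -34
Step 2: Player 2's margin = v2(B) - v2(A) = 91 - 91 = 0
Step 3: Total margin = -34 + 0 = -34

-34


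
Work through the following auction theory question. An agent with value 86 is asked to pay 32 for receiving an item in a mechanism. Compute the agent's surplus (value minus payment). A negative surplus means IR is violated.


Step 1: Surplus = value - payment = 86 - 32 = 54
Step 2: IR is satisfied (surplus >= 0)

54


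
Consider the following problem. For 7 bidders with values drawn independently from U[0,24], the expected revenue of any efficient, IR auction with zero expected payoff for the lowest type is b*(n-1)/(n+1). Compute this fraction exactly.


Step 1: By Revenue Equivalence, expected revenue = b*(n-1)/(n+1)
Step 2: Substituting n = 7, b = 24
Step 3: Revenue = 24*(7-1)/(7+1) = 24*6/8
Step 4: Revenue = 144/8 = 18

18


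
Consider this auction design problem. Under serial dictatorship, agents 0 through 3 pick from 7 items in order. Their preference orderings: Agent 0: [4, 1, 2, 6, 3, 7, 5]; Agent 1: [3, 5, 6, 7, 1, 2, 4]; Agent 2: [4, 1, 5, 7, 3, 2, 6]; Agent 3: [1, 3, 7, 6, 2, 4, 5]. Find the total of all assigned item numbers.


Step 1: Agent 0 picks item 4
Step 2: Agent 1 picks item 3
Step 3: Agent 2 picks item 1
Step 4: Agent 3 picks item 7
Step 5: Sum = 4 + 3 + 1 + 7 = 15

15


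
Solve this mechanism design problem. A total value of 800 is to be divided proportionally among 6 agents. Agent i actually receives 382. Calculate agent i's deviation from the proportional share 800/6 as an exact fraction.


Step 1: Proportional share = 800/6 = 400/3
Step 2: Agent's actual allocation = 382
Step 3: Excess = 382 - 400/3 = 746/3

746/3


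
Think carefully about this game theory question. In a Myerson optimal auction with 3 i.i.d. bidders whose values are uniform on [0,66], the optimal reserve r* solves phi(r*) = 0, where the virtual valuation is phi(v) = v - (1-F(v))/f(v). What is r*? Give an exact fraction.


Step 1: For U[0,66], F(v) = v/66 and f(v) = 1/66
Step 2: phi(v) = v - (1 - v/66)/(1/66) = v - (66 - v) = 2v - 66
Step 3: Set phi(r*) = 0: 2r* - 66 = 0
Step 4: r* = 66/2 = 33 (the number of bidders n = 3 does not enter)

33


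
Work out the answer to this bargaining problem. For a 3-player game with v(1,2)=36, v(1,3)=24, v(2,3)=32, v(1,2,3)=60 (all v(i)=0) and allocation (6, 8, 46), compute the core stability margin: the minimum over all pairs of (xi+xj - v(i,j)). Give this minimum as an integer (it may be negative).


Step 1: Slack for coalition (1,2): x1+x2 - v12 = 14 - 36 = -22
Step 2: Slack for coalition (1,3): x1+x3 - v13 = 52 - 24 = 28
Step 3: Slack for coalition (2,3): x2+x3 - v23 = 54 - 32 = 22
Step 4: Minimum slack = min(-22, 28, 22) = -22, attained by (1,2); coalition (1,2) can block (slack < 0), so the allocation is not in the core

-22


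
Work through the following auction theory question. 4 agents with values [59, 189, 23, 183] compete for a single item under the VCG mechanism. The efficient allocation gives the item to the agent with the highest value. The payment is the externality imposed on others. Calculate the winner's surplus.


Step 1: The winner is the agent with the highest value: agent 1 with value 189
Step 2: Values of other agents: [59, 23, 183]
Step 3: VCG payment = max of others' values = 183
Step 4: Surplus = 189 - 183 = 6

6


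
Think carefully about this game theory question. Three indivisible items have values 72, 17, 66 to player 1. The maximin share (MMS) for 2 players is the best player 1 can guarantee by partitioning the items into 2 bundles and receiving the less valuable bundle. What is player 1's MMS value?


Step 1: Item values = 72, 17, 66
Step 2: Enumerate all 2-bundle partitions and take the smaller bundle:
  Partition 1: {72} vs {17,66} -> bundles 72, 83; min = 72
  Partition 2: {17} vs {72,66} -> bundles 17, 138; min = 17
  Partition 3: {66} vs {72,17} -> bundles 66, 89; min = 66
Step 3: MMS = max(72, 17, 66) = 72

72


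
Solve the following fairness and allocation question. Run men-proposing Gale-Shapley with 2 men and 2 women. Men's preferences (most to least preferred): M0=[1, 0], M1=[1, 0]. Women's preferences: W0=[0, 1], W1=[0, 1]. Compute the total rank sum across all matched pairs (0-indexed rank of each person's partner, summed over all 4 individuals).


Step 1: Run Gale-Shapley (men propose, women hold best offer):
  M0 proposes to W1; she accepts
  M1 proposes to W1; rejected
  M1 proposes to W0; she accepts
Step 2: Final matching: W0-M1, W1-M0
Step 3: 0-indexed ranks (man's rank of his match, then woman's): 1 + 1 + 0 + 0
Step 4: Total rank sum = 2

2


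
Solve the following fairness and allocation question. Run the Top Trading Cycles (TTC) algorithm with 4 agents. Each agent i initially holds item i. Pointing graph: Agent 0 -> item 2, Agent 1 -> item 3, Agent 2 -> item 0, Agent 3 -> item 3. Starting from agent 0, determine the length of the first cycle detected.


Step 1: Trace the pointer graph from agent 0: 0 -> 2 -> 0
Step 2: A cycle is detected when we revisit agent 0
Step 3: The cycle is: 0 -> 2 -> 0
Step 4: Cycle length = 2

2


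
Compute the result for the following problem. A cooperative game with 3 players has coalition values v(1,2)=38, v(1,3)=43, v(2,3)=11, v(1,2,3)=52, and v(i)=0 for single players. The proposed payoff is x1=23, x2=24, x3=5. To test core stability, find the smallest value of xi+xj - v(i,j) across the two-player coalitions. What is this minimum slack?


Step 1: Slack for coalition (1,2): x1+x2 - v12 = 47 - 38 = 9
Step 2: Slack for coalition (1,3): x1+x3 - v13 = 28 - 43 = -15
Step 3: Slack for coalition (2,3): x2+x3 - v23 = 29 - 11 = 18
Step 4: Minimum slack = min(9, -15, 18) = -15, attained by (1,3); coalition (1,3) can block (slack < 0), so the allocation is not in the core

-15


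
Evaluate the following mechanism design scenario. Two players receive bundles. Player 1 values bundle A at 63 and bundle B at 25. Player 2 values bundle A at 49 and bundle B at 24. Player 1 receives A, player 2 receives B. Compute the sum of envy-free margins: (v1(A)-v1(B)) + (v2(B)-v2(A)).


Step 1: Player 1's margin = v1(A) - v1(B) = 63 - 25 = 38
Step 2: Player 2's margin = v2(B) - v2(A) = 24 - 49 = -25
Step 3: Total margin = 38 + -25 = 13

13


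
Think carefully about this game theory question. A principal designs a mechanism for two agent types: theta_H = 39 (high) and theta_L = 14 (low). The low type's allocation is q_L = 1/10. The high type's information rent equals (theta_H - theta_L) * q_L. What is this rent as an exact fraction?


Step 1: theta_H - theta_L = 39 - 14 = 25
Step 2: Information rent = (theta_H - theta_L) * q_L
Step 3: = 25 * 1/10
Step 4: = 5/2

5/2


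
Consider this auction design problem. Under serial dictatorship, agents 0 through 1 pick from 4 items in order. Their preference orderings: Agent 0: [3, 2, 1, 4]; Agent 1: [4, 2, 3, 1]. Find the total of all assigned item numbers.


Step 1: Agent 0 picks item 3
Step 2: Agent 1 picks item 4
Step 3: Sum = 3 + 4 = 7

7


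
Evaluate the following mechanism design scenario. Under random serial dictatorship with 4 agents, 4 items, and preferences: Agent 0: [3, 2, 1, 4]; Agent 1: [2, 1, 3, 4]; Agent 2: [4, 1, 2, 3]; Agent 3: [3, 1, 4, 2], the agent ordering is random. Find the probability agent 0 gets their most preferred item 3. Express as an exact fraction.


Step 1: Agent 0 wants item 3
Step 2: There are 24 possible orderings of agents
Step 3: In 12 orderings, agent 0 gets item 3
Step 4: Probability = 12/24 = 1/2

1/2


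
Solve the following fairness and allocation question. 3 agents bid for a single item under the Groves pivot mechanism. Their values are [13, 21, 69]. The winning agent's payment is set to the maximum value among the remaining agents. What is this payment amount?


Step 1: The efficient winner is agent 2 with value 69
Step 2: Other agents' values: [13, 21]
Step 3: Pivot payment = max(others) = 21
Step 4: The winner pays 21

21


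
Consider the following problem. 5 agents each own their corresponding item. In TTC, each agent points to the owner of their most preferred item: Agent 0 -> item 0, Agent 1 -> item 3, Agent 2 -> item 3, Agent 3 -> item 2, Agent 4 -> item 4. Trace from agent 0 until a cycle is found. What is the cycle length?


Step 1: Trace the pointer graph from agent 0: 0 -> 0
Step 2: A cycle is detected when we revisit agent 0
Step 3: The cycle is: 0 -> 0
Step 4: Cycle length = 1

1


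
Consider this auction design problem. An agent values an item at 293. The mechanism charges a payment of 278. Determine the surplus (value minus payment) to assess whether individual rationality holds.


Step 1: Surplus = value - payment = 293 - 278 = 15
Step 2: IR is satisfied (surplus >= 0)

15


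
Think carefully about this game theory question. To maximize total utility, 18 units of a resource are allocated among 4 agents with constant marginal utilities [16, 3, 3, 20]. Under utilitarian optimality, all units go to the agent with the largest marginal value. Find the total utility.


Step 1: The marginal utilities are [16, 3, 3, 20]
Step 2: The highest marginal utility is 20
Step 3: All 18 units go to that agent
Step 4: Total utility = 20 * 18 = 360

360


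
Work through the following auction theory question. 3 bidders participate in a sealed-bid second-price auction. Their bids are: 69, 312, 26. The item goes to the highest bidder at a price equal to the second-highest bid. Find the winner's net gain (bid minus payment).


Step 1: Sort bids in descending order: 312, 69, 26
Step 2: The winning bid is the highest: 312
Step 3: The payment equals the second-highest bid: 69
Step 4: Surplus = winner's bid - payment = 312 - 69 = 243

243


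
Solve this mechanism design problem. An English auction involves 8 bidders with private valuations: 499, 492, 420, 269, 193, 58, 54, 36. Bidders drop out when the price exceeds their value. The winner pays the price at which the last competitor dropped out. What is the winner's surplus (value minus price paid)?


Step 1: Identify the highest value: 499
Step 2: Identify the second-highest value: 492
Step 3: The final price = second-highest value = 492
Step 4: Surplus = 499 - 492 = 7

7


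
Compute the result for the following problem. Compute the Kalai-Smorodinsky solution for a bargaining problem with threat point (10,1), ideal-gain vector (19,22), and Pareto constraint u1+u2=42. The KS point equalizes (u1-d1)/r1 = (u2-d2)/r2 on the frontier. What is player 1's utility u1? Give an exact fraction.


Step 1: At the KS point, (u1-d1)/r1 = (u2-d2)/r2 = t and u1+u2 = 42
Step 2: u1 = d1 + r1*t and u2 = d2 + r2*t, so (d1 + r1*t) + (d2 + r2*t) = 42
Step 3: t = (42 - 10 - 1)/(19 + 22) = 31/41
Step 4: u1 = d1 + r1*t = 10 + 19 * 31/41 = 999/41
Step 5: (Check: u2 = d2 + r2*t = 723/41; u1+u2 = 999/41 + 723/41 = 42, on the frontier.)

999/41


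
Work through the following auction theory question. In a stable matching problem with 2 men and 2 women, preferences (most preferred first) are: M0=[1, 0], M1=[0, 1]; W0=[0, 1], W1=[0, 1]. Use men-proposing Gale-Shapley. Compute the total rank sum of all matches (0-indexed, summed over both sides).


Step 1: Run Gale-Shapley (men propose, women hold best offer):
  M0 proposes to W1; she accepts
  M1 proposes to W0; she accepts
Step 2: Final matching: W0-M1, W1-M0
Step 3: 0-indexed ranks (man's rank of his match, then woman's): 0 + 1 + 0 + 0
Step 4: Total rank sum = 1

1


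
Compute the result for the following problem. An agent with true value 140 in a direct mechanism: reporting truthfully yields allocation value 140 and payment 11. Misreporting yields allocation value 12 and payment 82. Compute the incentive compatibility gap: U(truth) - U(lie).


Step 1: U(truth) = value - payment = 140 - 11 = 129
Step 2: U(lie) = allocation - payment = 12 - 82 = -70
Step 3: IC gap = 129 - (-70) = 199

199


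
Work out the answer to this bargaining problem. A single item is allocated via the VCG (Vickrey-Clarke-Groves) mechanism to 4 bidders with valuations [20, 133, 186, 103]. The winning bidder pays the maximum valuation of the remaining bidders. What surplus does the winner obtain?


Step 1: The winner is the agent with the highest value: agent 2 with value 186
Step 2: Values of other agents: [20, 133, 103]
Step 3: VCG payment = max of others' values = 133
Step 4: Surplus = 186 - 133 = 53

53


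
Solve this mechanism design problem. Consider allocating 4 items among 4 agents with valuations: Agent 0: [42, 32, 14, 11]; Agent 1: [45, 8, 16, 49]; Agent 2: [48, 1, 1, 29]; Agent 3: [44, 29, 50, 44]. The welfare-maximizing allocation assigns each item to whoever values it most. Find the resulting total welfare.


Step 1: For each item, find the maximum value among all agents.
Step 2: Item 0 -> Agent 2 (value 48)
Step 3: Item 1 -> Agent 0 (value 32)
Step 4: Item 2 -> Agent 3 (value 50)
Step 5: Item 3 -> Agent 1 (value 49)
Step 6: Total welfare = 48 + 32 + 50 + 49 = 179

179


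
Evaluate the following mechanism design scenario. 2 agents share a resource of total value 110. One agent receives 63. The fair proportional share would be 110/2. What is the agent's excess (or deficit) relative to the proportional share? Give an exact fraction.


Step 1: Proportional share = 110/2 = 55
Step 2: Agent's actual allocation = 63
Step 3: Excess = 63 - 55 = 8

8


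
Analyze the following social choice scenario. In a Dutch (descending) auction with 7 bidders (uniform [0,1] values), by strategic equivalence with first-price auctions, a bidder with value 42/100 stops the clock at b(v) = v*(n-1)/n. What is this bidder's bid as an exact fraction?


Step 1: Dutch auctions are strategically equivalent to first-price auctions
Step 2: The equilibrium bid is b(v) = v*(n-1)/n
Step 3: b = 21/50 * 6/7
Step 4: b = 9/25

9/25


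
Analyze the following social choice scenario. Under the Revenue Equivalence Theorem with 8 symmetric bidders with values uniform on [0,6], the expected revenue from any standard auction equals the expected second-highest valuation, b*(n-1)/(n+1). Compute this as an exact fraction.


Step 1: By Revenue Equivalence, expected revenue = b*(n-1)/(n+1)
Step 2: Substituting n = 8, b = 6
Step 3: Revenue = 6*(8-1)/(8+1) = 6*7/9
Step 4: Revenue = 42/9 = 14/3

14/3


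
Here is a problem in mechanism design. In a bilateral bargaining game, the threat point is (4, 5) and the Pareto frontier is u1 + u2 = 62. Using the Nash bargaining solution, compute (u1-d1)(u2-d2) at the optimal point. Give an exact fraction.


Step 1: The Nash solution splits surplus symmetrically above the disagreement point
Step 2: u1 = (total + d1 - d2)/2 = (62 + 4 - 5)/2 = 61/2
Step 3: u2 = (total - d1 + d2)/2 = (62 - 4 + 5)/2 = 63/2
Step 4: Nash product = (61/2 - 4) * (63/2 - 5)
Step 5: = 53/2 * 53/2 = 2809/4

2809/4


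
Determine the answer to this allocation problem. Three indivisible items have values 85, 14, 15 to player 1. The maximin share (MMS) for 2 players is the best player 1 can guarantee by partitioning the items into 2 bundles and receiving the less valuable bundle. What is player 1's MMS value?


Step 1: Item values = 85, 14, 15
Step 2: Enumerate all 2-bundle partitions and take the smaller bundle:
  Partition 1: {85} vs {14,15} -> bundles 85, 29; min = 29
  Partition 2: {14} vs {85,15} -> bundles 14, 100; min = 14
  Partition 3: {15} vs {85,14} -> bundles 15, 99; min = 15
Step 3: MMS = max(29, 14, 15) = 29

29


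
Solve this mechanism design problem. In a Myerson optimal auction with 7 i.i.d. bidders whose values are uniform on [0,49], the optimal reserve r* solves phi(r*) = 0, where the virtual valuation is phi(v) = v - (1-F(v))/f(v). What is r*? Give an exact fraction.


Step 1: For U[0,49], F(v) = v/49 and f(v) = 1/49
Step 2: phi(v) = v - (1 - v/49)/(1/49) = v - (49 - v) = 2v - 49
Step 3: Set phi(r*) = 0: 2r* - 49 = 0
Step 4: r* = 49/2 (the number of bidders n = 7 does not enter)

49/2


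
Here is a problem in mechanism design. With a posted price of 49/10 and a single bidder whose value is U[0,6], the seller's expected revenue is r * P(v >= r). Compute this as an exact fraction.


Step 1: Posted price r = 49/10, value support [0,6]
Step 2: P(v >= r) = (6 - 49/10)/6 = 11/60
Step 3: Expected revenue = r * P(v >= r) = 49/10 * 11/60
Step 4: Revenue = 539/600

539/600


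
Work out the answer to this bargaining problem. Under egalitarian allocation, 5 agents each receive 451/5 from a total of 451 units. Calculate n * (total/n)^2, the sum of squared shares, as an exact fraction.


Step 1: Each agent's share = 451/5
Step 2: Square of each share = (451/5)^2 = 203401/25
Step 3: Sum of squares = 5 * 203401/25 = 203401/5

203401/5


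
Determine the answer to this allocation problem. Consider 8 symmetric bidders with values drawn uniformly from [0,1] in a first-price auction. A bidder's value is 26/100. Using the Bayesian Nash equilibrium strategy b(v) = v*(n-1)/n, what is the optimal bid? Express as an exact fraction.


Step 1: The symmetric BNE bidding function is b(v) = v * (n-1) / n
Step 2: Substitute v = 13/50 and n = 8
Step 3: b = 13/50 * 7/8
Step 4: b = 91/400

91/400


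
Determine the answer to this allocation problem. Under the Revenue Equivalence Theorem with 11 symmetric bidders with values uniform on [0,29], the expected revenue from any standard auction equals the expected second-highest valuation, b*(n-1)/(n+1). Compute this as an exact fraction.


Step 1: By Revenue Equivalence, expected revenue = b*(n-1)/(n+1)
Step 2: Substituting n = 11, b = 29
Step 3: Revenue = 29*(11-1)/(11+1) = 29*10/12
Step 4: Revenue = 290/12 = 145/6

145/6


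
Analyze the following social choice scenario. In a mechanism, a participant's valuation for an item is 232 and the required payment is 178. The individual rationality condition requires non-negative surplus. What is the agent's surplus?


Step 1: Surplus = value - payment = 232 - 178 = 54
Step 2: IR is satisfied (surplus >= 0)

54


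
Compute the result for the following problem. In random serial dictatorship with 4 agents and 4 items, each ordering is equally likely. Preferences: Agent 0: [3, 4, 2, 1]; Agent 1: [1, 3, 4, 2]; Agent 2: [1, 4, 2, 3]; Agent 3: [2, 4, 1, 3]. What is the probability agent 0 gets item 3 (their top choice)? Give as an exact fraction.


Step 1: Agent 0 wants item 3
Step 2: There are 24 possible orderings of agents
Step 3: In 20 orderings, agent 0 gets item 3
Step 4: Probability = 20/24 = 5/6

5/6


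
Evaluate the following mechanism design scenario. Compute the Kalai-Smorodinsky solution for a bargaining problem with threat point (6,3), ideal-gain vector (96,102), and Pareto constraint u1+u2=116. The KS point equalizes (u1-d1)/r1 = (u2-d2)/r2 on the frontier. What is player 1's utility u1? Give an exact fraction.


Step 1: At the KS point, (u1-d1)/r1 = (u2-d2)/r2 = t and u1+u2 = 116
Step 2: u1 = d1 + r1*t and u2 = d2 + r2*t, so (d1 + r1*t) + (d2 + r2*t) = 116
Step 3: t = (116 - 6 - 3)/(96 + 102) = 107/198
Step 4: u1 = d1 + r1*t = 6 + 96 * 107/198 = 1910/33
Step 5: (Check: u2 = d2 + r2*t = 1918/33; u1+u2 = 1910/33 + 1918/33 = 116, on the frontier.)

1910/33


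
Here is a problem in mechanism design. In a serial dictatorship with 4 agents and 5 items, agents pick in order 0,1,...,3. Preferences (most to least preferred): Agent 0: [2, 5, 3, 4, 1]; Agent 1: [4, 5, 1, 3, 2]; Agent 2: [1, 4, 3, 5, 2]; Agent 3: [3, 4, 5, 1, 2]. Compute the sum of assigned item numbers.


Step 1: Agent 0 picks item 2
Step 2: Agent 1 picks item 4
Step 3: Agent 2 picks item 1
Step 4: Agent 3 picks item 3
Step 5: Sum = 2 + 4 + 1 + 3 = 10

10


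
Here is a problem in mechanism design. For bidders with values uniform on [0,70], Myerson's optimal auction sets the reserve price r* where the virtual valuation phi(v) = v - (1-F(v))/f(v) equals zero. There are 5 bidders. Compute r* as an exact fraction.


Step 1: For U[0,70], F(v) = v/70 and f(v) = 1/70
Step 2: phi(v) = v - (1 - v/70)/(1/70) = v - (70 - v) = 2v - 70
Step 3: Set phi(r*) = 0: 2r* - 70 = 0
Step 4: r* = 70/2 = 35 (the number of bidders n = 5 does not enter)

35


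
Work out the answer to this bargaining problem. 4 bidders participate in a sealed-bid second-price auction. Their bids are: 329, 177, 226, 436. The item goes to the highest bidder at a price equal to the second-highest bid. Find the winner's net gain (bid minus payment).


Step 1: Sort bids in descending order: 436, 329, 226, 177
Step 2: The winning bid is the highest: 436
Step 3: The payment equals the second-highest bid: 329
Step 4: Surplus = winner's bid - payment = 436 - 329 = 107

107


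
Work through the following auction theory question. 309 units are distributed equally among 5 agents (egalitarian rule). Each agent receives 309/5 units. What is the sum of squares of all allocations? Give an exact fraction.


Step 1: Each agent's share = 309/5
Step 2: Square of each share = (309/5)^2 = 95481/25
Step 3: Sum of squares = 5 * 95481/25 = 95481/5

95481/5


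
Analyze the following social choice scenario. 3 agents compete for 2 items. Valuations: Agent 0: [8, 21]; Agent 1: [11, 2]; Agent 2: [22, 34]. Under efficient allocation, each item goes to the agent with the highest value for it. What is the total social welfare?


Step 1: For each item, find the maximum value among all agents.
Step 2: Item 0 -> Agent 2 (value 22)
Step 3: Item 1 -> Agent 2 (value 34)
Step 4: Total welfare = 22 + 34 = 56

56


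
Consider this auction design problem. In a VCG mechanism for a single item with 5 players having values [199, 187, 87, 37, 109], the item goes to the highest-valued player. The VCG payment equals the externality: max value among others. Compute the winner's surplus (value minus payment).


Step 1: The winner is the agent with the highest value: agent 0 with value 199
Step 2: Values of other agents: [187, 87, 37, 109]
Step 3: VCG payment = max of others' values = 187
Step 4: Surplus = 199 - 187 = 12

12


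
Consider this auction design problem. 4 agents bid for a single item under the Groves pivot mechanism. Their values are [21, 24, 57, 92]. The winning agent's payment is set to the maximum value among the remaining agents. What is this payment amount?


Step 1: The efficient winner is agent 3 with value 92
Step 2: Other agents' values: [21, 24, 57]
Step 3: Pivot payment = max(others) = 57
Step 4: The winner pays 57

57


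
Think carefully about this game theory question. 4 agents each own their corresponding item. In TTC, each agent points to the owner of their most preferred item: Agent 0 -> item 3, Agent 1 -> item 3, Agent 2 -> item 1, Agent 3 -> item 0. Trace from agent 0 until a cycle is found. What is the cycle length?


Step 1: Trace the pointer graph from agent 0: 0 -> 3 -> 0
Step 2: A cycle is detected when we revisit agent 0
Step 3: The cycle is: 0 -> 3 -> 0
Step 4: Cycle length = 2

2


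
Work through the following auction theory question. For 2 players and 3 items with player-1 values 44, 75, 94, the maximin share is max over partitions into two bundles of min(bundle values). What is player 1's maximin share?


Step 1: Item values = 44, 75, 94
Step 2: Enumerate all 2-bundle partitions and take the smaller bundle:
  Partition 1: {44} vs {75,94} -> bundles 44, 169; min = 44
  Partition 2: {75} vs {44,94} -> bundles 75, 138; min = 75
  Partition 3: {94} vs {44,75} -> bundles 94, 119; min = 94
Step 3: MMS = max(44, 75, 94) = 94

94


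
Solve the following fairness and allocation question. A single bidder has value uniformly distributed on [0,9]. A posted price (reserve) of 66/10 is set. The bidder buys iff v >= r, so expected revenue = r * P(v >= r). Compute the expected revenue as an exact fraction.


Step 1: Posted price r = 33/5, value support [0,9]
Step 2: P(v >= r) = (9 - 33/5)/9 = 4/15
Step 3: Expected revenue = r * P(v >= r) = 33/5 * 4/15
Step 4: Revenue = 44/25

44/25


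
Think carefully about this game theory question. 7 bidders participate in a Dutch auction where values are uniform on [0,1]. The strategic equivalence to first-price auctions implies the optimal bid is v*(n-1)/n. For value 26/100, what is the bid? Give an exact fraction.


Step 1: Dutch auctions are strategically equivalent to first-price auctions
Step 2: The equilibrium bid is b(v) = v*(n-1)/n
Step 3: b = 13/50 * 6/7
Step 4: b = 39/175

39/175


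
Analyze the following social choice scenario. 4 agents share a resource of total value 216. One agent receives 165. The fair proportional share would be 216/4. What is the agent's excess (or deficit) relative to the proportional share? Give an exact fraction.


Step 1: Proportional share = 216/4 = 54
Step 2: Agent's actual allocation = 165
Step 3: Excess = 165 - 54 = 111

111


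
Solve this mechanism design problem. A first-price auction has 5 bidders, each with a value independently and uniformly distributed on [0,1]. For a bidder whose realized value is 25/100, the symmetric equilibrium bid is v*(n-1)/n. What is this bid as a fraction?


Step 1: The symmetric BNE bidding function is b(v) = v * (n-1) / n
Step 2: Substitute v = 1/4 and n = 5
Step 3: b = 1/4 * 4/5
Step 4: b = 1/5

1/5


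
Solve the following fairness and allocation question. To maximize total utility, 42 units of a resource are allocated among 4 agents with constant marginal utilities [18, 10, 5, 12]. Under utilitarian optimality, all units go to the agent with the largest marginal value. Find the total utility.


Step 1: The marginal utilities are [18, 10, 5, 12]
Step 2: The highest marginal utility is 18
Step 3: All 42 units go to that agent
Step 4: Total utility = 18 * 42 = 756

756


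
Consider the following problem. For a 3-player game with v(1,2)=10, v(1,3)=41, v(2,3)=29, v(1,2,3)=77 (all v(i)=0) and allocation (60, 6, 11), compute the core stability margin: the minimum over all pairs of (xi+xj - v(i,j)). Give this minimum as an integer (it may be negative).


Step 1: Slack for coalition (1,2): x1+x2 - v12 = 66 - 10 = 56
Step 2: Slack for coalition (1,3): x1+x3 - v13 = 71 - 41 = 30
Step 3: Slack for coalition (2,3): x2+x3 - v23 = 17 - 29 = -12
Step 4: Minimum slack = min(56, 30, -12) = -12, attained by (2,3); coalition (2,3) can block (slack < 0), so the allocation is not in the core

-12


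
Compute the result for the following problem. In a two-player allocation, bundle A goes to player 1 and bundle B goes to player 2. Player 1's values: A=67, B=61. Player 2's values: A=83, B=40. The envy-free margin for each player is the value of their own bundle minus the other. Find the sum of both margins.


Step 1: Player 1's margin = v1(A) - v1(B) = 67 - 61 = 6
Step 2: Player 2's margin = v2(B) - v2(A) = 40 - 83 = -43
Step 3: Total margin = 6 + -43 = -37

-37


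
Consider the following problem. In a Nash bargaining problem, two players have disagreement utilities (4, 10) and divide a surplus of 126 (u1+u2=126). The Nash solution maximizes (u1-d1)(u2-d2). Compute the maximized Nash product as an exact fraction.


Step 1: The Nash solution splits surplus symmetrically above the disagreement point
Step 2: u1 = (total + d1 - d2)/2 = (126 + 4 - 10)/2 = 60
Step 3: u2 = (total - d1 + d2)/2 = (126 - 4 + 10)/2 = 66
Step 4: Nash product = (60 - 4) * (66 - 10)
Step 5: = 56 * 56 = 3136

3136


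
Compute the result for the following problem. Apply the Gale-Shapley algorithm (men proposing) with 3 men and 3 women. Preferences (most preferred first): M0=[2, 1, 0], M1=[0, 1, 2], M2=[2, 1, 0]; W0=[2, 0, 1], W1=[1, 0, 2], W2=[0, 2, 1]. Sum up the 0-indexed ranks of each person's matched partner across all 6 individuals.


Step 1: Run Gale-Shapley (men propose, women hold best offer):
  M0 proposes to W2; she accepts
  M1 proposes to W0; she accepts
  M2 proposes to W2; rejected
  M2 proposes to W1; she accepts
Step 2: Final matching: W0-M1, W1-M2, W2-M0
Step 3: 0-indexed ranks (man's rank of his match, then woman's): 0 + 2 + 1 + 2 + 0 + 0
Step 4: Total rank sum = 5

5


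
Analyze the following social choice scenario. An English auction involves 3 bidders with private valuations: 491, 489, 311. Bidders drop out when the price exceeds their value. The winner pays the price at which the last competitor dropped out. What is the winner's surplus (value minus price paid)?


Step 1: Identify the highest value: 491
Step 2: Identify the second-highest value: 489
Step 3: The final price = second-highest value = 489
Step 4: Surplus = 491 - 489 = 2

2


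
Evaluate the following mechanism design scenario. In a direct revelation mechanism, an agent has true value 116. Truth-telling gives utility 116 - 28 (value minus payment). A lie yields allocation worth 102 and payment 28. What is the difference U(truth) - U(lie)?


Step 1: U(truth) = value - payment = 116 - 28 = 88
Step 2: U(lie) = allocation - payment = 102 - 28 = 74
Step 3: IC gap = 88 - 74 = 14

14


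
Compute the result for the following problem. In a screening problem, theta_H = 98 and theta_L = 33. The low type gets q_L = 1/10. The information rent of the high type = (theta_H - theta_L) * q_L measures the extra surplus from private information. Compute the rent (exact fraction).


Step 1: theta_H - theta_L = 98 - 33 = 65
Step 2: Information rent = (theta_H - theta_L) * q_L
Step 3: = 65 * 1/10
Step 4: = 13/2

13/2


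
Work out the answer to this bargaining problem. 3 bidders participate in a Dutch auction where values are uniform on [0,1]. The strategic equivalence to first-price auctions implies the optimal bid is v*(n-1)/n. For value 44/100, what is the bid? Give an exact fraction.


Step 1: Dutch auctions are strategically equivalent to first-price auctions
Step 2: The equilibrium bid is b(v) = v*(n-1)/n
Step 3: b = 11/25 * 2/3
Step 4: b = 22/75

22/75


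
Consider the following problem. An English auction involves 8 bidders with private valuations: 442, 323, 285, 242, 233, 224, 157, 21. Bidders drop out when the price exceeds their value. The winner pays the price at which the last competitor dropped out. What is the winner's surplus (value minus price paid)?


Step 1: Identify the highest value: 442
Step 2: Identify the second-highest value: 323
Step 3: The final price = second-highest value = 323
Step 4: Surplus = 442 - 323 = 119

119


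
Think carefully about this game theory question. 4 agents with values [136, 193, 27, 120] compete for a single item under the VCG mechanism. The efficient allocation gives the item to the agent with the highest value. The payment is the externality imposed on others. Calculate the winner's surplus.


Step 1: The winner is the agent with the highest value: agent 1 with value 193
Step 2: Values of other agents: [136, 27, 120]
Step 3: VCG payment = max of others' values = 136
Step 4: Surplus = 193 - 136 = 57

57


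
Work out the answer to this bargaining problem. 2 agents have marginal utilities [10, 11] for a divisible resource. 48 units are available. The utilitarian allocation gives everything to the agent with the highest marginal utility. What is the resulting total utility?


Step 1: The marginal utilities are [10, 11]
Step 2: The highest marginal utility is 11
Step 3: All 48 units go to that agent
Step 4: Total utility = 11 * 48 = 528

528


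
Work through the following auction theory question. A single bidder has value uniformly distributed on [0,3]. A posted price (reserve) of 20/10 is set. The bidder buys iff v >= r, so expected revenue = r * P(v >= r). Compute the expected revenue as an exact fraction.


Step 1: Posted price r = 2, value support [0,3]
Step 2: P(v >= r) = (3 - 2)/3 = 1/3
Step 3: Expected revenue = r * P(v >= r) = 2 * 1/3
Step 4: Revenue = 2/3

2/3


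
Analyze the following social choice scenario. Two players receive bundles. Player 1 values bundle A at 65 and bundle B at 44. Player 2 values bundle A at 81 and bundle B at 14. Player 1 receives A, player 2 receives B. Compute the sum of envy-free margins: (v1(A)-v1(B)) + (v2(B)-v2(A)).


Step 1: Player 1's margin = v1(A) - v1(B) = 65 - 44 = 21
Step 2: Player 2's margin = v2(B) - v2(A) = 14 - 81 = -67
Step 3: Total margin = 21 + -67 = -46

-46


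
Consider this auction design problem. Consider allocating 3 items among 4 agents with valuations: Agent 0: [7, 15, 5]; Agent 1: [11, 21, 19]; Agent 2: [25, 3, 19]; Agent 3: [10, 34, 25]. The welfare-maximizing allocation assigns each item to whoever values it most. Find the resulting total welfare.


Step 1: For each item, find the maximum value among all agents.
Step 2: Item 0 -> Agent 2 (value 25)
Step 3: Item 1 -> Agent 3 (value 34)
Step 4: Item 2 -> Agent 3 (value 25)
Step 5: Total welfare = 25 + 34 + 25 = 84

84


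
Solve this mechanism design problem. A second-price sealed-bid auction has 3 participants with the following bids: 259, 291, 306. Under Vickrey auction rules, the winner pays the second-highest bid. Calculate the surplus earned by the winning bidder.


Step 1: Sort bids in descending order: 306, 291, 259
Step 2: The winning bid is the highest: 306
Step 3: The payment equals the second-highest bid: 291
Step 4: Surplus = winner's bid - payment = 306 - 291 = 15

15


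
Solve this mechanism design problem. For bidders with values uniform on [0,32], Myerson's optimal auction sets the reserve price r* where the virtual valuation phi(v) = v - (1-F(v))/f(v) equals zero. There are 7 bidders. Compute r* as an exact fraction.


Step 1: For U[0,32], F(v) = v/32 and f(v) = 1/32
Step 2: phi(v) = v - (1 - v/32)/(1/32) = v - (32 - v) = 2v - 32
Step 3: Set phi(r*) = 0: 2r* - 32 = 0
Step 4: r* = 32/2 = 16 (the number of bidders n = 7 does not enter)

16


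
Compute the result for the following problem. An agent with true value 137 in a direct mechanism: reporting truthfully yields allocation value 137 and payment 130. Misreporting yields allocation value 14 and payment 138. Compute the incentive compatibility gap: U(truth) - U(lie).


Step 1: U(truth) = value - payment = 137 - 130 = 7
Step 2: U(lie) = allocation - payment = 14 - 138 = -124
Step 3: IC gap = 7 - (-124) = 131

131


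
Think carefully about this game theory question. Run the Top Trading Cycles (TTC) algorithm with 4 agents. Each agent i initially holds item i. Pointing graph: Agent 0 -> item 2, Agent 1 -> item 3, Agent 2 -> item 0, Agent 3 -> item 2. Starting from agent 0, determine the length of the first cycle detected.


Step 1: Trace the pointer graph from agent 0: 0 -> 2 -> 0
Step 2: A cycle is detected when we revisit agent 0
Step 3: The cycle is: 0 -> 2 -> 0
Step 4: Cycle length = 2

2


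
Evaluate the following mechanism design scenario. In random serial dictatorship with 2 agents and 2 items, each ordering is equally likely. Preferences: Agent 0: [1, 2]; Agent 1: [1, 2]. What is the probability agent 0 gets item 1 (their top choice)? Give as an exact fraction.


Step 1: Agent 0 wants item 1
Step 2: There are 2 possible orderings of agents
Step 3: In 1 orderings, agent 0 gets item 1
Step 4: Probability = 1/2

1/2


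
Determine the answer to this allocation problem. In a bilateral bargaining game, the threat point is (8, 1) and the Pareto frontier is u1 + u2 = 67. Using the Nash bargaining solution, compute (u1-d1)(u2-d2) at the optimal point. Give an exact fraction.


Step 1: The Nash solution splits surplus symmetrically above the disagreement point
Step 2: u1 = (total + d1 - d2)/2 = (67 + 8 - 1)/2 = 37
Step 3: u2 = (total - d1 + d2)/2 = (67 - 8 + 1)/2 = 30
Step 4: Nash product = (37 - 8) * (30 - 1)
Step 5: = 29 * 29 = 841

841


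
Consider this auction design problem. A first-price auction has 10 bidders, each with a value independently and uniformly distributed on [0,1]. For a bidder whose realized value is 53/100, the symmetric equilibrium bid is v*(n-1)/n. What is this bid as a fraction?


Step 1: The symmetric BNE bidding function is b(v) = v * (n-1) / n
Step 2: Substitute v = 53/100 and n = 10
Step 3: b = 53/100 * 9/10
Step 4: b = 477/1000

477/1000


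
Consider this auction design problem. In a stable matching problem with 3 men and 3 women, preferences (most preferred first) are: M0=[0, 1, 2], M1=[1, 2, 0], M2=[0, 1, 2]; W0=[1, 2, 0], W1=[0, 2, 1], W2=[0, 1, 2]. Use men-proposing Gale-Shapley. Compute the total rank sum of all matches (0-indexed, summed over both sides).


Step 1: Run Gale-Shapley (men propose, women hold best offer):
  M0 proposes to W0; she accepts
  M1 proposes to W1; she accepts
  M2 proposes to W0; she switches from M0
  M0 proposes to W1; she switches from M1
  M1 proposes to W2; she accepts
Step 2: Final matching: W0-M2, W1-M0, W2-M1
Step 3: 0-indexed ranks (man's rank of his match, then woman's): 0 + 1 + 1 + 0 + 1 + 1
Step 4: Total rank sum = 4

4


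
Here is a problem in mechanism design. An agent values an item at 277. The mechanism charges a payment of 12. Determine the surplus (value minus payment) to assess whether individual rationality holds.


Step 1: Surplus = value - payment = 277 - 12 = 265
Step 2: IR is satisfied (surplus >= 0)

265


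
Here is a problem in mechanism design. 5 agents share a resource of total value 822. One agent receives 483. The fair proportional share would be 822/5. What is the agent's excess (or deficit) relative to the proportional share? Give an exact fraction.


Step 1: Proportional share = 822/5
Step 2: Agent's actual allocation = 483
Step 3: Excess = 483 - 822/5 = 1593/5

1593/5


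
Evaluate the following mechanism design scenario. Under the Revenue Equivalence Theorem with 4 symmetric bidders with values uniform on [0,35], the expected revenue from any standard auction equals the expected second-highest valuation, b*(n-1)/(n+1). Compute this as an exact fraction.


Step 1: By Revenue Equivalence, expected revenue = b*(n-1)/(n+1)
Step 2: Substituting n = 4, b = 35
Step 3: Revenue = 35*(4-1)/(4+1) = 35*3/5
Step 4: Revenue = 105/5 = 21

21


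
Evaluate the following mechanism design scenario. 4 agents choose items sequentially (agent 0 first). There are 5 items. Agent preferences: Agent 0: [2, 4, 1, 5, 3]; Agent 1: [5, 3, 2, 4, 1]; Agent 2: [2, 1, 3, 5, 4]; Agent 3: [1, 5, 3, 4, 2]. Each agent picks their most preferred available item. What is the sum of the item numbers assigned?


Step 1: Agent 0 picks item 2
Step 2: Agent 1 picks item 5
Step 3: Agent 2 picks item 1
Step 4: Agent 3 picks item 3
Step 5: Sum = 2 + 5 + 1 + 3 = 11

11


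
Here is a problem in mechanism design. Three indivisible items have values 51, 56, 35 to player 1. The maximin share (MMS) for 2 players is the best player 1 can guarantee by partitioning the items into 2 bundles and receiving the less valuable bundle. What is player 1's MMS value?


Step 1: Item values = 51, 56, 35
Step 2: Enumerate all 2-bundle partitions and take the smaller bundle:
  Partition 1: {51} vs {56,35} -> bundles 51, 91; min = 51
  Partition 2: {56} vs {51,35} -> bundles 56, 86; min = 56
  Partition 3: {35} vs {51,56} -> bundles 35, 107; min = 35
Step 3: MMS = max(51, 56, 35) = 56

56


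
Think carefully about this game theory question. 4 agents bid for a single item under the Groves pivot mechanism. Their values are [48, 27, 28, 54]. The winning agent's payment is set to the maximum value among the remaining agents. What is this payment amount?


Step 1: The efficient winner is agent 3 with value 54
Step 2: Other agents' values: [48, 27, 28]
Step 3: Pivot payment = max(others) = 48
Step 4: The winner pays 48

48
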